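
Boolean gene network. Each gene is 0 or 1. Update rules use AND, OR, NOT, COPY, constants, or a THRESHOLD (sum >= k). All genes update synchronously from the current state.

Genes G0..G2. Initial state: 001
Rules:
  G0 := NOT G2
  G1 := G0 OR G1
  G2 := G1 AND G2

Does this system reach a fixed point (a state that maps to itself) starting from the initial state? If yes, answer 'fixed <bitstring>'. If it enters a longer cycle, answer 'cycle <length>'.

Step 0: 001
Step 1: G0=NOT G2=NOT 1=0 G1=G0|G1=0|0=0 G2=G1&G2=0&1=0 -> 000
Step 2: G0=NOT G2=NOT 0=1 G1=G0|G1=0|0=0 G2=G1&G2=0&0=0 -> 100
Step 3: G0=NOT G2=NOT 0=1 G1=G0|G1=1|0=1 G2=G1&G2=0&0=0 -> 110
Step 4: G0=NOT G2=NOT 0=1 G1=G0|G1=1|1=1 G2=G1&G2=1&0=0 -> 110
Fixed point reached at step 3: 110

Answer: fixed 110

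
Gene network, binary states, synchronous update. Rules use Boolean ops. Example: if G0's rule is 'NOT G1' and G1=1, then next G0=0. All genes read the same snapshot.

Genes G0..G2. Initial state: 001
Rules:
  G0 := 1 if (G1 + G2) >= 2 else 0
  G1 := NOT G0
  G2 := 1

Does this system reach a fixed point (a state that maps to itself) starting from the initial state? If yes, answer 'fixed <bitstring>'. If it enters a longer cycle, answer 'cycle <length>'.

Step 0: 001
Step 1: G0=(0+1>=2)=0 G1=NOT G0=NOT 0=1 G2=1(const) -> 011
Step 2: G0=(1+1>=2)=1 G1=NOT G0=NOT 0=1 G2=1(const) -> 111
Step 3: G0=(1+1>=2)=1 G1=NOT G0=NOT 1=0 G2=1(const) -> 101
Step 4: G0=(0+1>=2)=0 G1=NOT G0=NOT 1=0 G2=1(const) -> 001
Cycle of length 4 starting at step 0 -> no fixed point

Answer: cycle 4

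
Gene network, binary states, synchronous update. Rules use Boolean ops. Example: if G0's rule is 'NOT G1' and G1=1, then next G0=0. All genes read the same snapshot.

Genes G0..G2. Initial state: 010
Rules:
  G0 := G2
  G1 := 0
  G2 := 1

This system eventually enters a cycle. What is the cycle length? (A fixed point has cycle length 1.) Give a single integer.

Answer: 1

Derivation:
Step 0: 010
Step 1: G0=G2=0 G1=0(const) G2=1(const) -> 001
Step 2: G0=G2=1 G1=0(const) G2=1(const) -> 101
Step 3: G0=G2=1 G1=0(const) G2=1(const) -> 101
State from step 3 equals state from step 2 -> cycle length 1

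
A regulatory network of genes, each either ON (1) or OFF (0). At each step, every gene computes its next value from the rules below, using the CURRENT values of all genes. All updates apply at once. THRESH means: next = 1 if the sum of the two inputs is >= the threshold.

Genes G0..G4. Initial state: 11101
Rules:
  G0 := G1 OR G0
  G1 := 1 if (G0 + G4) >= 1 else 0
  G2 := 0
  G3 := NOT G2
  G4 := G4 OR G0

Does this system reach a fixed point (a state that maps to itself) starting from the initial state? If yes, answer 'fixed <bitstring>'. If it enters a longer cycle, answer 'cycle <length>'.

Step 0: 11101
Step 1: G0=G1|G0=1|1=1 G1=(1+1>=1)=1 G2=0(const) G3=NOT G2=NOT 1=0 G4=G4|G0=1|1=1 -> 11001
Step 2: G0=G1|G0=1|1=1 G1=(1+1>=1)=1 G2=0(const) G3=NOT G2=NOT 0=1 G4=G4|G0=1|1=1 -> 11011
Step 3: G0=G1|G0=1|1=1 G1=(1+1>=1)=1 G2=0(const) G3=NOT G2=NOT 0=1 G4=G4|G0=1|1=1 -> 11011
Fixed point reached at step 2: 11011

Answer: fixed 11011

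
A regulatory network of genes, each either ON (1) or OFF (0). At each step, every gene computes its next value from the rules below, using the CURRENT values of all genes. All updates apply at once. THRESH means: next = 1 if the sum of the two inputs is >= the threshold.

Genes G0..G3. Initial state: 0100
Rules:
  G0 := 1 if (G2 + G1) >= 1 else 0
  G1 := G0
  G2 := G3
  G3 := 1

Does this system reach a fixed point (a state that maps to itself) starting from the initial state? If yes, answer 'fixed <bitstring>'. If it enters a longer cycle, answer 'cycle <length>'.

Answer: fixed 1111

Derivation:
Step 0: 0100
Step 1: G0=(0+1>=1)=1 G1=G0=0 G2=G3=0 G3=1(const) -> 1001
Step 2: G0=(0+0>=1)=0 G1=G0=1 G2=G3=1 G3=1(const) -> 0111
Step 3: G0=(1+1>=1)=1 G1=G0=0 G2=G3=1 G3=1(const) -> 1011
Step 4: G0=(1+0>=1)=1 G1=G0=1 G2=G3=1 G3=1(const) -> 1111
Step 5: G0=(1+1>=1)=1 G1=G0=1 G2=G3=1 G3=1(const) -> 1111
Fixed point reached at step 4: 1111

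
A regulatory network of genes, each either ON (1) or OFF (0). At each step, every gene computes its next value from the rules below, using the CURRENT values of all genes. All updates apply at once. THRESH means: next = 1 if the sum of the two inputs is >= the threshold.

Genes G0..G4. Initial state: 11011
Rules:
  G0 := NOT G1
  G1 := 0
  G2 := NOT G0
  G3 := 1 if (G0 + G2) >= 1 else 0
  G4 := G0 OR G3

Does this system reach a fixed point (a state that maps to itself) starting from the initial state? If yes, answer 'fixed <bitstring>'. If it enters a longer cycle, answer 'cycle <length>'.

Step 0: 11011
Step 1: G0=NOT G1=NOT 1=0 G1=0(const) G2=NOT G0=NOT 1=0 G3=(1+0>=1)=1 G4=G0|G3=1|1=1 -> 00011
Step 2: G0=NOT G1=NOT 0=1 G1=0(const) G2=NOT G0=NOT 0=1 G3=(0+0>=1)=0 G4=G0|G3=0|1=1 -> 10101
Step 3: G0=NOT G1=NOT 0=1 G1=0(const) G2=NOT G0=NOT 1=0 G3=(1+1>=1)=1 G4=G0|G3=1|0=1 -> 10011
Step 4: G0=NOT G1=NOT 0=1 G1=0(const) G2=NOT G0=NOT 1=0 G3=(1+0>=1)=1 G4=G0|G3=1|1=1 -> 10011
Fixed point reached at step 3: 10011

Answer: fixed 10011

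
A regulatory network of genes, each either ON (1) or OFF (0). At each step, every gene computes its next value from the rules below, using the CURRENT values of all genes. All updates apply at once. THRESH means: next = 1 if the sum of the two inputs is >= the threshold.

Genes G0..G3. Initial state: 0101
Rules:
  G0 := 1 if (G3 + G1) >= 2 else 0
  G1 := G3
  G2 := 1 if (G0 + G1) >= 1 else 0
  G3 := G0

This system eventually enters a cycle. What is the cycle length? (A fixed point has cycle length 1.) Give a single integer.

Step 0: 0101
Step 1: G0=(1+1>=2)=1 G1=G3=1 G2=(0+1>=1)=1 G3=G0=0 -> 1110
Step 2: G0=(0+1>=2)=0 G1=G3=0 G2=(1+1>=1)=1 G3=G0=1 -> 0011
Step 3: G0=(1+0>=2)=0 G1=G3=1 G2=(0+0>=1)=0 G3=G0=0 -> 0100
Step 4: G0=(0+1>=2)=0 G1=G3=0 G2=(0+1>=1)=1 G3=G0=0 -> 0010
Step 5: G0=(0+0>=2)=0 G1=G3=0 G2=(0+0>=1)=0 G3=G0=0 -> 0000
Step 6: G0=(0+0>=2)=0 G1=G3=0 G2=(0+0>=1)=0 G3=G0=0 -> 0000
State from step 6 equals state from step 5 -> cycle length 1

Answer: 1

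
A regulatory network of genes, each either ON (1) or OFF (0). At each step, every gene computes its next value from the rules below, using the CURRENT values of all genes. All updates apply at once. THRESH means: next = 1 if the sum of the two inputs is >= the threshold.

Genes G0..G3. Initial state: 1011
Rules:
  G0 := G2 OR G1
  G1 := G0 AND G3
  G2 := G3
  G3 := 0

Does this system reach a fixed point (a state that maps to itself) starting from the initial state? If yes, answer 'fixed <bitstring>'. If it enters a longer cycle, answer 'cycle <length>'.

Step 0: 1011
Step 1: G0=G2|G1=1|0=1 G1=G0&G3=1&1=1 G2=G3=1 G3=0(const) -> 1110
Step 2: G0=G2|G1=1|1=1 G1=G0&G3=1&0=0 G2=G3=0 G3=0(const) -> 1000
Step 3: G0=G2|G1=0|0=0 G1=G0&G3=1&0=0 G2=G3=0 G3=0(const) -> 0000
Step 4: G0=G2|G1=0|0=0 G1=G0&G3=0&0=0 G2=G3=0 G3=0(const) -> 0000
Fixed point reached at step 3: 0000

Answer: fixed 0000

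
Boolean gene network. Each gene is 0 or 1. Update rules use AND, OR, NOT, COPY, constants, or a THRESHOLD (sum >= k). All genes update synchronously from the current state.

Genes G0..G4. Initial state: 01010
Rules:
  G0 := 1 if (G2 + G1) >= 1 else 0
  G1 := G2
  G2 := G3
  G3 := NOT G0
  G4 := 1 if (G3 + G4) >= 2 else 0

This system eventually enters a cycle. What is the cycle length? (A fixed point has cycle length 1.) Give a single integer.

Answer: 7

Derivation:
Step 0: 01010
Step 1: G0=(0+1>=1)=1 G1=G2=0 G2=G3=1 G3=NOT G0=NOT 0=1 G4=(1+0>=2)=0 -> 10110
Step 2: G0=(1+0>=1)=1 G1=G2=1 G2=G3=1 G3=NOT G0=NOT 1=0 G4=(1+0>=2)=0 -> 11100
Step 3: G0=(1+1>=1)=1 G1=G2=1 G2=G3=0 G3=NOT G0=NOT 1=0 G4=(0+0>=2)=0 -> 11000
Step 4: G0=(0+1>=1)=1 G1=G2=0 G2=G3=0 G3=NOT G0=NOT 1=0 G4=(0+0>=2)=0 -> 10000
Step 5: G0=(0+0>=1)=0 G1=G2=0 G2=G3=0 G3=NOT G0=NOT 1=0 G4=(0+0>=2)=0 -> 00000
Step 6: G0=(0+0>=1)=0 G1=G2=0 G2=G3=0 G3=NOT G0=NOT 0=1 G4=(0+0>=2)=0 -> 00010
Step 7: G0=(0+0>=1)=0 G1=G2=0 G2=G3=1 G3=NOT G0=NOT 0=1 G4=(1+0>=2)=0 -> 00110
Step 8: G0=(1+0>=1)=1 G1=G2=1 G2=G3=1 G3=NOT G0=NOT 0=1 G4=(1+0>=2)=0 -> 11110
Step 9: G0=(1+1>=1)=1 G1=G2=1 G2=G3=1 G3=NOT G0=NOT 1=0 G4=(1+0>=2)=0 -> 11100
State from step 9 equals state from step 2 -> cycle length 7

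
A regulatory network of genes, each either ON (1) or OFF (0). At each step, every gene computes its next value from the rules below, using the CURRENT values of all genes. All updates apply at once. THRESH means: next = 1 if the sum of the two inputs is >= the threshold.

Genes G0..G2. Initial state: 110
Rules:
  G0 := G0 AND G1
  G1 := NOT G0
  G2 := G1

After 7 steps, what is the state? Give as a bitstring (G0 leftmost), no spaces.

Step 1: G0=G0&G1=1&1=1 G1=NOT G0=NOT 1=0 G2=G1=1 -> 101
Step 2: G0=G0&G1=1&0=0 G1=NOT G0=NOT 1=0 G2=G1=0 -> 000
Step 3: G0=G0&G1=0&0=0 G1=NOT G0=NOT 0=1 G2=G1=0 -> 010
Step 4: G0=G0&G1=0&1=0 G1=NOT G0=NOT 0=1 G2=G1=1 -> 011
Step 5: G0=G0&G1=0&1=0 G1=NOT G0=NOT 0=1 G2=G1=1 -> 011
Step 6: G0=G0&G1=0&1=0 G1=NOT G0=NOT 0=1 G2=G1=1 -> 011
Step 7: G0=G0&G1=0&1=0 G1=NOT G0=NOT 0=1 G2=G1=1 -> 011

011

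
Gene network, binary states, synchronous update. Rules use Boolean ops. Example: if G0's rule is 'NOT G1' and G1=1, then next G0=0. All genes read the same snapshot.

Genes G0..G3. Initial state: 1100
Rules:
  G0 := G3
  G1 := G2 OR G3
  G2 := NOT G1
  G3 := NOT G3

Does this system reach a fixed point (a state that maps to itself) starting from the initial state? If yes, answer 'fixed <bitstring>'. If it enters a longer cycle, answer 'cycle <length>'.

Step 0: 1100
Step 1: G0=G3=0 G1=G2|G3=0|0=0 G2=NOT G1=NOT 1=0 G3=NOT G3=NOT 0=1 -> 0001
Step 2: G0=G3=1 G1=G2|G3=0|1=1 G2=NOT G1=NOT 0=1 G3=NOT G3=NOT 1=0 -> 1110
Step 3: G0=G3=0 G1=G2|G3=1|0=1 G2=NOT G1=NOT 1=0 G3=NOT G3=NOT 0=1 -> 0101
Step 4: G0=G3=1 G1=G2|G3=0|1=1 G2=NOT G1=NOT 1=0 G3=NOT G3=NOT 1=0 -> 1100
Cycle of length 4 starting at step 0 -> no fixed point

Answer: cycle 4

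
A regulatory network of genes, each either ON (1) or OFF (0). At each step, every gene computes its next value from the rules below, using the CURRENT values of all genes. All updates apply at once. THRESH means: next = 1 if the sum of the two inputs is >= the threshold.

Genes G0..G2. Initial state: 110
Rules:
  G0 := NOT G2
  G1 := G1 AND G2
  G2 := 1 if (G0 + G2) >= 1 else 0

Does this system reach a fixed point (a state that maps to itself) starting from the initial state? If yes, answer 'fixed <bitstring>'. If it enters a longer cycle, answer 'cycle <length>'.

Answer: fixed 001

Derivation:
Step 0: 110
Step 1: G0=NOT G2=NOT 0=1 G1=G1&G2=1&0=0 G2=(1+0>=1)=1 -> 101
Step 2: G0=NOT G2=NOT 1=0 G1=G1&G2=0&1=0 G2=(1+1>=1)=1 -> 001
Step 3: G0=NOT G2=NOT 1=0 G1=G1&G2=0&1=0 G2=(0+1>=1)=1 -> 001
Fixed point reached at step 2: 001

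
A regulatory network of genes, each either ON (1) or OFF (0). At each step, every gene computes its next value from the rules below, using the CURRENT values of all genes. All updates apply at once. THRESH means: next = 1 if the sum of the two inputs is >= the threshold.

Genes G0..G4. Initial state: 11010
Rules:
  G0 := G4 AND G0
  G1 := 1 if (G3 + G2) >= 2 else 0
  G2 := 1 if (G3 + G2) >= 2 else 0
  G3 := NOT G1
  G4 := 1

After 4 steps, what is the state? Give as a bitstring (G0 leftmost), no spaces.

Step 1: G0=G4&G0=0&1=0 G1=(1+0>=2)=0 G2=(1+0>=2)=0 G3=NOT G1=NOT 1=0 G4=1(const) -> 00001
Step 2: G0=G4&G0=1&0=0 G1=(0+0>=2)=0 G2=(0+0>=2)=0 G3=NOT G1=NOT 0=1 G4=1(const) -> 00011
Step 3: G0=G4&G0=1&0=0 G1=(1+0>=2)=0 G2=(1+0>=2)=0 G3=NOT G1=NOT 0=1 G4=1(const) -> 00011
Step 4: G0=G4&G0=1&0=0 G1=(1+0>=2)=0 G2=(1+0>=2)=0 G3=NOT G1=NOT 0=1 G4=1(const) -> 00011

00011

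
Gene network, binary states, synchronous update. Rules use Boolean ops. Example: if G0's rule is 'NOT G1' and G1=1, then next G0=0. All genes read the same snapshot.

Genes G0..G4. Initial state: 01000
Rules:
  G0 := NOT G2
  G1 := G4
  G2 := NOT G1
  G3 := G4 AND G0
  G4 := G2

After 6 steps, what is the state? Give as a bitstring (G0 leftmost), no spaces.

Step 1: G0=NOT G2=NOT 0=1 G1=G4=0 G2=NOT G1=NOT 1=0 G3=G4&G0=0&0=0 G4=G2=0 -> 10000
Step 2: G0=NOT G2=NOT 0=1 G1=G4=0 G2=NOT G1=NOT 0=1 G3=G4&G0=0&1=0 G4=G2=0 -> 10100
Step 3: G0=NOT G2=NOT 1=0 G1=G4=0 G2=NOT G1=NOT 0=1 G3=G4&G0=0&1=0 G4=G2=1 -> 00101
Step 4: G0=NOT G2=NOT 1=0 G1=G4=1 G2=NOT G1=NOT 0=1 G3=G4&G0=1&0=0 G4=G2=1 -> 01101
Step 5: G0=NOT G2=NOT 1=0 G1=G4=1 G2=NOT G1=NOT 1=0 G3=G4&G0=1&0=0 G4=G2=1 -> 01001
Step 6: G0=NOT G2=NOT 0=1 G1=G4=1 G2=NOT G1=NOT 1=0 G3=G4&G0=1&0=0 G4=G2=0 -> 11000

11000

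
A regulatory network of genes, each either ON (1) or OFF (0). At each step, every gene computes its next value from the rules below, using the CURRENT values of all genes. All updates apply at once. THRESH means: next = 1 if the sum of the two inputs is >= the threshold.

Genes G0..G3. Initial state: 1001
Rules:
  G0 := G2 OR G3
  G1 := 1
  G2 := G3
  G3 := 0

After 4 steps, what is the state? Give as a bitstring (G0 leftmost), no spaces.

Step 1: G0=G2|G3=0|1=1 G1=1(const) G2=G3=1 G3=0(const) -> 1110
Step 2: G0=G2|G3=1|0=1 G1=1(const) G2=G3=0 G3=0(const) -> 1100
Step 3: G0=G2|G3=0|0=0 G1=1(const) G2=G3=0 G3=0(const) -> 0100
Step 4: G0=G2|G3=0|0=0 G1=1(const) G2=G3=0 G3=0(const) -> 0100

0100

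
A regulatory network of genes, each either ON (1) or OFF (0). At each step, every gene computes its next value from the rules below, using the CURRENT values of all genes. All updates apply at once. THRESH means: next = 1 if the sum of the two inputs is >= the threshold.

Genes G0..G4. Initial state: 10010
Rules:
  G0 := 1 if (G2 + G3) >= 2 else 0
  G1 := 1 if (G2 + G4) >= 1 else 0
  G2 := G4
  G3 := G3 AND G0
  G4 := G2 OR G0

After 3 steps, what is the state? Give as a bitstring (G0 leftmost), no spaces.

Step 1: G0=(0+1>=2)=0 G1=(0+0>=1)=0 G2=G4=0 G3=G3&G0=1&1=1 G4=G2|G0=0|1=1 -> 00011
Step 2: G0=(0+1>=2)=0 G1=(0+1>=1)=1 G2=G4=1 G3=G3&G0=1&0=0 G4=G2|G0=0|0=0 -> 01100
Step 3: G0=(1+0>=2)=0 G1=(1+0>=1)=1 G2=G4=0 G3=G3&G0=0&0=0 G4=G2|G0=1|0=1 -> 01001

01001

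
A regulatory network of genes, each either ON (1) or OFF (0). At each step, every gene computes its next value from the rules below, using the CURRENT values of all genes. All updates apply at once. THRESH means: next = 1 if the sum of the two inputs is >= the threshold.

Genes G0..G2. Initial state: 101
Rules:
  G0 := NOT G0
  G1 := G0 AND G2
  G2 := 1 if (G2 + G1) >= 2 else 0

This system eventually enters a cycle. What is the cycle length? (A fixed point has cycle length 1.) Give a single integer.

Answer: 2

Derivation:
Step 0: 101
Step 1: G0=NOT G0=NOT 1=0 G1=G0&G2=1&1=1 G2=(1+0>=2)=0 -> 010
Step 2: G0=NOT G0=NOT 0=1 G1=G0&G2=0&0=0 G2=(0+1>=2)=0 -> 100
Step 3: G0=NOT G0=NOT 1=0 G1=G0&G2=1&0=0 G2=(0+0>=2)=0 -> 000
Step 4: G0=NOT G0=NOT 0=1 G1=G0&G2=0&0=0 G2=(0+0>=2)=0 -> 100
State from step 4 equals state from step 2 -> cycle length 2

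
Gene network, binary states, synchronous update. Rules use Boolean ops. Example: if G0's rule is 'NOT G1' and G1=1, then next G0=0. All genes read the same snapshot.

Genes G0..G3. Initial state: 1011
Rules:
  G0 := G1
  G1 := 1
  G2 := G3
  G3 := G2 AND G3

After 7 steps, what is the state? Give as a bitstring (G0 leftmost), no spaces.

Step 1: G0=G1=0 G1=1(const) G2=G3=1 G3=G2&G3=1&1=1 -> 0111
Step 2: G0=G1=1 G1=1(const) G2=G3=1 G3=G2&G3=1&1=1 -> 1111
Step 3: G0=G1=1 G1=1(const) G2=G3=1 G3=G2&G3=1&1=1 -> 1111
Step 4: G0=G1=1 G1=1(const) G2=G3=1 G3=G2&G3=1&1=1 -> 1111
Step 5: G0=G1=1 G1=1(const) G2=G3=1 G3=G2&G3=1&1=1 -> 1111
Step 6: G0=G1=1 G1=1(const) G2=G3=1 G3=G2&G3=1&1=1 -> 1111
Step 7: G0=G1=1 G1=1(const) G2=G3=1 G3=G2&G3=1&1=1 -> 1111

1111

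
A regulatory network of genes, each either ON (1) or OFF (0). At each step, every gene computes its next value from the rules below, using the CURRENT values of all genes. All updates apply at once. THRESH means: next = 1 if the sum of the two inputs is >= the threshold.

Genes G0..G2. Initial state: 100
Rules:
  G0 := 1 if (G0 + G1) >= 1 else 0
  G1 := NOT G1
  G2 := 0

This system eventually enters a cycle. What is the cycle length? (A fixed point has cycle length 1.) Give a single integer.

Step 0: 100
Step 1: G0=(1+0>=1)=1 G1=NOT G1=NOT 0=1 G2=0(const) -> 110
Step 2: G0=(1+1>=1)=1 G1=NOT G1=NOT 1=0 G2=0(const) -> 100
State from step 2 equals state from step 0 -> cycle length 2

Answer: 2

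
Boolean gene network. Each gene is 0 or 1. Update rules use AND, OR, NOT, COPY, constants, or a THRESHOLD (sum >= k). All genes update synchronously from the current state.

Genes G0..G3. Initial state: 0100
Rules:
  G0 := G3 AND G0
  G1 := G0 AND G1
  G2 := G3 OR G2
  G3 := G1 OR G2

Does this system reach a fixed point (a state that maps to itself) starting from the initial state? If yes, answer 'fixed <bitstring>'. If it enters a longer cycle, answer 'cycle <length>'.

Step 0: 0100
Step 1: G0=G3&G0=0&0=0 G1=G0&G1=0&1=0 G2=G3|G2=0|0=0 G3=G1|G2=1|0=1 -> 0001
Step 2: G0=G3&G0=1&0=0 G1=G0&G1=0&0=0 G2=G3|G2=1|0=1 G3=G1|G2=0|0=0 -> 0010
Step 3: G0=G3&G0=0&0=0 G1=G0&G1=0&0=0 G2=G3|G2=0|1=1 G3=G1|G2=0|1=1 -> 0011
Step 4: G0=G3&G0=1&0=0 G1=G0&G1=0&0=0 G2=G3|G2=1|1=1 G3=G1|G2=0|1=1 -> 0011
Fixed point reached at step 3: 0011

Answer: fixed 0011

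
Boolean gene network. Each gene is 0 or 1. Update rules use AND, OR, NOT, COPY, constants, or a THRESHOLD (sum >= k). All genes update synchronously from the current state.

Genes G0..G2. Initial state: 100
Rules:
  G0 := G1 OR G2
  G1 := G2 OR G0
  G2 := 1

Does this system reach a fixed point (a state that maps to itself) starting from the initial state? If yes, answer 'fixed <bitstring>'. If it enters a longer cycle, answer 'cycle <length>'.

Step 0: 100
Step 1: G0=G1|G2=0|0=0 G1=G2|G0=0|1=1 G2=1(const) -> 011
Step 2: G0=G1|G2=1|1=1 G1=G2|G0=1|0=1 G2=1(const) -> 111
Step 3: G0=G1|G2=1|1=1 G1=G2|G0=1|1=1 G2=1(const) -> 111
Fixed point reached at step 2: 111

Answer: fixed 111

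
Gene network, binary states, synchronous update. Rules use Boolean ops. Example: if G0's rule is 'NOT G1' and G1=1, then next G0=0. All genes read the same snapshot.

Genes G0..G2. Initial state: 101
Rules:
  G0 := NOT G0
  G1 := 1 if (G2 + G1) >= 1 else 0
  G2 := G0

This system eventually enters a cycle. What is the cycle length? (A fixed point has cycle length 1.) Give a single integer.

Step 0: 101
Step 1: G0=NOT G0=NOT 1=0 G1=(1+0>=1)=1 G2=G0=1 -> 011
Step 2: G0=NOT G0=NOT 0=1 G1=(1+1>=1)=1 G2=G0=0 -> 110
Step 3: G0=NOT G0=NOT 1=0 G1=(0+1>=1)=1 G2=G0=1 -> 011
State from step 3 equals state from step 1 -> cycle length 2

Answer: 2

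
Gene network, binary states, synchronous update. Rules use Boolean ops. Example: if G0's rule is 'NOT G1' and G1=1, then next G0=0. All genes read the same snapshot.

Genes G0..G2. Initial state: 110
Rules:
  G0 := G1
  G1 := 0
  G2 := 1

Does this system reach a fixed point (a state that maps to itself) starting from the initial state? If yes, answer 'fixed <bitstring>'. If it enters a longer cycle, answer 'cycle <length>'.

Step 0: 110
Step 1: G0=G1=1 G1=0(const) G2=1(const) -> 101
Step 2: G0=G1=0 G1=0(const) G2=1(const) -> 001
Step 3: G0=G1=0 G1=0(const) G2=1(const) -> 001
Fixed point reached at step 2: 001

Answer: fixed 001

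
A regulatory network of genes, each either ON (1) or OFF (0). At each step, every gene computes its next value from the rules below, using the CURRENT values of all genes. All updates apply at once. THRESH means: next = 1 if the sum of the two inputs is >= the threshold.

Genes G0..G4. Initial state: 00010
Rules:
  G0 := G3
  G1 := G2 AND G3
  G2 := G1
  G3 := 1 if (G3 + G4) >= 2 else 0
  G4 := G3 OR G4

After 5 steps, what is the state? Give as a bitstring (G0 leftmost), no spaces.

Step 1: G0=G3=1 G1=G2&G3=0&1=0 G2=G1=0 G3=(1+0>=2)=0 G4=G3|G4=1|0=1 -> 10001
Step 2: G0=G3=0 G1=G2&G3=0&0=0 G2=G1=0 G3=(0+1>=2)=0 G4=G3|G4=0|1=1 -> 00001
Step 3: G0=G3=0 G1=G2&G3=0&0=0 G2=G1=0 G3=(0+1>=2)=0 G4=G3|G4=0|1=1 -> 00001
Step 4: G0=G3=0 G1=G2&G3=0&0=0 G2=G1=0 G3=(0+1>=2)=0 G4=G3|G4=0|1=1 -> 00001
Step 5: G0=G3=0 G1=G2&G3=0&0=0 G2=G1=0 G3=(0+1>=2)=0 G4=G3|G4=0|1=1 -> 00001

00001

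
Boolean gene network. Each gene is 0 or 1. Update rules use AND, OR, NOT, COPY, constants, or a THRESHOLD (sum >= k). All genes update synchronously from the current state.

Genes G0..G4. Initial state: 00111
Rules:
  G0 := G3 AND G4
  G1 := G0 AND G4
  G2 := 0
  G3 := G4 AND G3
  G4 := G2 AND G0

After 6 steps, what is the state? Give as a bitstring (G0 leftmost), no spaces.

Step 1: G0=G3&G4=1&1=1 G1=G0&G4=0&1=0 G2=0(const) G3=G4&G3=1&1=1 G4=G2&G0=1&0=0 -> 10010
Step 2: G0=G3&G4=1&0=0 G1=G0&G4=1&0=0 G2=0(const) G3=G4&G3=0&1=0 G4=G2&G0=0&1=0 -> 00000
Step 3: G0=G3&G4=0&0=0 G1=G0&G4=0&0=0 G2=0(const) G3=G4&G3=0&0=0 G4=G2&G0=0&0=0 -> 00000
Step 4: G0=G3&G4=0&0=0 G1=G0&G4=0&0=0 G2=0(const) G3=G4&G3=0&0=0 G4=G2&G0=0&0=0 -> 00000
Step 5: G0=G3&G4=0&0=0 G1=G0&G4=0&0=0 G2=0(const) G3=G4&G3=0&0=0 G4=G2&G0=0&0=0 -> 00000
Step 6: G0=G3&G4=0&0=0 G1=G0&G4=0&0=0 G2=0(const) G3=G4&G3=0&0=0 G4=G2&G0=0&0=0 -> 00000

00000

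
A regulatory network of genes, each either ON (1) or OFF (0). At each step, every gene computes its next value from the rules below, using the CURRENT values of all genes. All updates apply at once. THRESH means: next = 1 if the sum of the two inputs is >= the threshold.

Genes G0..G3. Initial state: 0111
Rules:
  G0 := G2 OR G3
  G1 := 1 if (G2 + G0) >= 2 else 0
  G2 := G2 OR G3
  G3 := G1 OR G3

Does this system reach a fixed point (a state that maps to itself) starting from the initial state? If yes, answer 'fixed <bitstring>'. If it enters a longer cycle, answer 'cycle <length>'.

Answer: fixed 1111

Derivation:
Step 0: 0111
Step 1: G0=G2|G3=1|1=1 G1=(1+0>=2)=0 G2=G2|G3=1|1=1 G3=G1|G3=1|1=1 -> 1011
Step 2: G0=G2|G3=1|1=1 G1=(1+1>=2)=1 G2=G2|G3=1|1=1 G3=G1|G3=0|1=1 -> 1111
Step 3: G0=G2|G3=1|1=1 G1=(1+1>=2)=1 G2=G2|G3=1|1=1 G3=G1|G3=1|1=1 -> 1111
Fixed point reached at step 2: 1111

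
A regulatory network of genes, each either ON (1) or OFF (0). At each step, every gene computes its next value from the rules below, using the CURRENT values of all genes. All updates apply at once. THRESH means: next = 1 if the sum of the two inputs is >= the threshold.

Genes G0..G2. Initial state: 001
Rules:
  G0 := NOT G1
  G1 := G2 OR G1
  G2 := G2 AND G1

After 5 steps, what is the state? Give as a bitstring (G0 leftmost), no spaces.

Step 1: G0=NOT G1=NOT 0=1 G1=G2|G1=1|0=1 G2=G2&G1=1&0=0 -> 110
Step 2: G0=NOT G1=NOT 1=0 G1=G2|G1=0|1=1 G2=G2&G1=0&1=0 -> 010
Step 3: G0=NOT G1=NOT 1=0 G1=G2|G1=0|1=1 G2=G2&G1=0&1=0 -> 010
Step 4: G0=NOT G1=NOT 1=0 G1=G2|G1=0|1=1 G2=G2&G1=0&1=0 -> 010
Step 5: G0=NOT G1=NOT 1=0 G1=G2|G1=0|1=1 G2=G2&G1=0&1=0 -> 010

010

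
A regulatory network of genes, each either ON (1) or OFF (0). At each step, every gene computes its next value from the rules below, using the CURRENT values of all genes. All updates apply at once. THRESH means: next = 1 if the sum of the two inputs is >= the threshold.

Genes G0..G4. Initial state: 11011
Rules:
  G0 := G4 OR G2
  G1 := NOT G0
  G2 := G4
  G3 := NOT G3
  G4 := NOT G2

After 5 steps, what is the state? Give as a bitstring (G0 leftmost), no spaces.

Step 1: G0=G4|G2=1|0=1 G1=NOT G0=NOT 1=0 G2=G4=1 G3=NOT G3=NOT 1=0 G4=NOT G2=NOT 0=1 -> 10101
Step 2: G0=G4|G2=1|1=1 G1=NOT G0=NOT 1=0 G2=G4=1 G3=NOT G3=NOT 0=1 G4=NOT G2=NOT 1=0 -> 10110
Step 3: G0=G4|G2=0|1=1 G1=NOT G0=NOT 1=0 G2=G4=0 G3=NOT G3=NOT 1=0 G4=NOT G2=NOT 1=0 -> 10000
Step 4: G0=G4|G2=0|0=0 G1=NOT G0=NOT 1=0 G2=G4=0 G3=NOT G3=NOT 0=1 G4=NOT G2=NOT 0=1 -> 00011
Step 5: G0=G4|G2=1|0=1 G1=NOT G0=NOT 0=1 G2=G4=1 G3=NOT G3=NOT 1=0 G4=NOT G2=NOT 0=1 -> 11101

11101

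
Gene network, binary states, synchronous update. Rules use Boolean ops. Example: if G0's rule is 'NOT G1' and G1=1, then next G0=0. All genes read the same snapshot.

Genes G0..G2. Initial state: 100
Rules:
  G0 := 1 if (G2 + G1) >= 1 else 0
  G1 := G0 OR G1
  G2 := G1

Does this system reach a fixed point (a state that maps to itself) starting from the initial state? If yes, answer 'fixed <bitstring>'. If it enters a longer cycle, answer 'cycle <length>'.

Step 0: 100
Step 1: G0=(0+0>=1)=0 G1=G0|G1=1|0=1 G2=G1=0 -> 010
Step 2: G0=(0+1>=1)=1 G1=G0|G1=0|1=1 G2=G1=1 -> 111
Step 3: G0=(1+1>=1)=1 G1=G0|G1=1|1=1 G2=G1=1 -> 111
Fixed point reached at step 2: 111

Answer: fixed 111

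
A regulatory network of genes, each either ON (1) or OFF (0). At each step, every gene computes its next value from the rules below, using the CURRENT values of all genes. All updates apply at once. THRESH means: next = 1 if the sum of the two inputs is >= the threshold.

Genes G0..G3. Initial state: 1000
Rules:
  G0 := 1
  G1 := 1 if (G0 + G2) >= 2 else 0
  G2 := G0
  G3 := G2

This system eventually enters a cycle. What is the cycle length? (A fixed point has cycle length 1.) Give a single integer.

Answer: 1

Derivation:
Step 0: 1000
Step 1: G0=1(const) G1=(1+0>=2)=0 G2=G0=1 G3=G2=0 -> 1010
Step 2: G0=1(const) G1=(1+1>=2)=1 G2=G0=1 G3=G2=1 -> 1111
Step 3: G0=1(const) G1=(1+1>=2)=1 G2=G0=1 G3=G2=1 -> 1111
State from step 3 equals state from step 2 -> cycle length 1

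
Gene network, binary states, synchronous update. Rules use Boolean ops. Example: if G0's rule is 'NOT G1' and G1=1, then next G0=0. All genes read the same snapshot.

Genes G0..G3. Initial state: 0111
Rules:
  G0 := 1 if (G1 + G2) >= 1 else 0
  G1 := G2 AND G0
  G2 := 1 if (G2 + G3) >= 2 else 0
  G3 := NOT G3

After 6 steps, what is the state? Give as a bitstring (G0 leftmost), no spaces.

Step 1: G0=(1+1>=1)=1 G1=G2&G0=1&0=0 G2=(1+1>=2)=1 G3=NOT G3=NOT 1=0 -> 1010
Step 2: G0=(0+1>=1)=1 G1=G2&G0=1&1=1 G2=(1+0>=2)=0 G3=NOT G3=NOT 0=1 -> 1101
Step 3: G0=(1+0>=1)=1 G1=G2&G0=0&1=0 G2=(0+1>=2)=0 G3=NOT G3=NOT 1=0 -> 1000
Step 4: G0=(0+0>=1)=0 G1=G2&G0=0&1=0 G2=(0+0>=2)=0 G3=NOT G3=NOT 0=1 -> 0001
Step 5: G0=(0+0>=1)=0 G1=G2&G0=0&0=0 G2=(0+1>=2)=0 G3=NOT G3=NOT 1=0 -> 0000
Step 6: G0=(0+0>=1)=0 G1=G2&G0=0&0=0 G2=(0+0>=2)=0 G3=NOT G3=NOT 0=1 -> 0001

0001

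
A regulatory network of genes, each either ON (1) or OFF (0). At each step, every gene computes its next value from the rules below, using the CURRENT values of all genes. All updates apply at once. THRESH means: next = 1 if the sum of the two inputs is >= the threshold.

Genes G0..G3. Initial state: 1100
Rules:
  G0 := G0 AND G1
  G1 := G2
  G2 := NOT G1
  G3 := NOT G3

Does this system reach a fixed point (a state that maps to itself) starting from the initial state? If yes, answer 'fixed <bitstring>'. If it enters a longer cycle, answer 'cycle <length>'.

Answer: cycle 4

Derivation:
Step 0: 1100
Step 1: G0=G0&G1=1&1=1 G1=G2=0 G2=NOT G1=NOT 1=0 G3=NOT G3=NOT 0=1 -> 1001
Step 2: G0=G0&G1=1&0=0 G1=G2=0 G2=NOT G1=NOT 0=1 G3=NOT G3=NOT 1=0 -> 0010
Step 3: G0=G0&G1=0&0=0 G1=G2=1 G2=NOT G1=NOT 0=1 G3=NOT G3=NOT 0=1 -> 0111
Step 4: G0=G0&G1=0&1=0 G1=G2=1 G2=NOT G1=NOT 1=0 G3=NOT G3=NOT 1=0 -> 0100
Step 5: G0=G0&G1=0&1=0 G1=G2=0 G2=NOT G1=NOT 1=0 G3=NOT G3=NOT 0=1 -> 0001
Step 6: G0=G0&G1=0&0=0 G1=G2=0 G2=NOT G1=NOT 0=1 G3=NOT G3=NOT 1=0 -> 0010
Cycle of length 4 starting at step 2 -> no fixed point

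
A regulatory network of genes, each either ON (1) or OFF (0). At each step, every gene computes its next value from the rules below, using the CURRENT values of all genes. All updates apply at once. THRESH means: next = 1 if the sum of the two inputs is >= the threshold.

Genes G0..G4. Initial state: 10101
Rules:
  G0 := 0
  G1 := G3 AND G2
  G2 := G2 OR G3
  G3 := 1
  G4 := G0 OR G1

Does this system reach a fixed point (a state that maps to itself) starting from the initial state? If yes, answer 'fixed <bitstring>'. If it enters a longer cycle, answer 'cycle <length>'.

Step 0: 10101
Step 1: G0=0(const) G1=G3&G2=0&1=0 G2=G2|G3=1|0=1 G3=1(const) G4=G0|G1=1|0=1 -> 00111
Step 2: G0=0(const) G1=G3&G2=1&1=1 G2=G2|G3=1|1=1 G3=1(const) G4=G0|G1=0|0=0 -> 01110
Step 3: G0=0(const) G1=G3&G2=1&1=1 G2=G2|G3=1|1=1 G3=1(const) G4=G0|G1=0|1=1 -> 01111
Step 4: G0=0(const) G1=G3&G2=1&1=1 G2=G2|G3=1|1=1 G3=1(const) G4=G0|G1=0|1=1 -> 01111
Fixed point reached at step 3: 01111

Answer: fixed 01111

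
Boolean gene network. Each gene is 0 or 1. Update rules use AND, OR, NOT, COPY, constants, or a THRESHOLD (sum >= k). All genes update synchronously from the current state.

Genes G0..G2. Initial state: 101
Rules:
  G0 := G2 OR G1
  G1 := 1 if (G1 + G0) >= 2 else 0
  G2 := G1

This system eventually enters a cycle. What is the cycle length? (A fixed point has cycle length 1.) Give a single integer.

Answer: 1

Derivation:
Step 0: 101
Step 1: G0=G2|G1=1|0=1 G1=(0+1>=2)=0 G2=G1=0 -> 100
Step 2: G0=G2|G1=0|0=0 G1=(0+1>=2)=0 G2=G1=0 -> 000
Step 3: G0=G2|G1=0|0=0 G1=(0+0>=2)=0 G2=G1=0 -> 000
State from step 3 equals state from step 2 -> cycle length 1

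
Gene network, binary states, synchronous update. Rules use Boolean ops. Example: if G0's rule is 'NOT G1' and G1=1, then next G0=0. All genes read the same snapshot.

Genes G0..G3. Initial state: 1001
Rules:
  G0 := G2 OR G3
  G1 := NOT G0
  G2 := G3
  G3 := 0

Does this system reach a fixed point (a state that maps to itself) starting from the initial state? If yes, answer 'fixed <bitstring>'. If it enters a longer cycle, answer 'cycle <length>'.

Answer: fixed 0100

Derivation:
Step 0: 1001
Step 1: G0=G2|G3=0|1=1 G1=NOT G0=NOT 1=0 G2=G3=1 G3=0(const) -> 1010
Step 2: G0=G2|G3=1|0=1 G1=NOT G0=NOT 1=0 G2=G3=0 G3=0(const) -> 1000
Step 3: G0=G2|G3=0|0=0 G1=NOT G0=NOT 1=0 G2=G3=0 G3=0(const) -> 0000
Step 4: G0=G2|G3=0|0=0 G1=NOT G0=NOT 0=1 G2=G3=0 G3=0(const) -> 0100
Step 5: G0=G2|G3=0|0=0 G1=NOT G0=NOT 0=1 G2=G3=0 G3=0(const) -> 0100
Fixed point reached at step 4: 0100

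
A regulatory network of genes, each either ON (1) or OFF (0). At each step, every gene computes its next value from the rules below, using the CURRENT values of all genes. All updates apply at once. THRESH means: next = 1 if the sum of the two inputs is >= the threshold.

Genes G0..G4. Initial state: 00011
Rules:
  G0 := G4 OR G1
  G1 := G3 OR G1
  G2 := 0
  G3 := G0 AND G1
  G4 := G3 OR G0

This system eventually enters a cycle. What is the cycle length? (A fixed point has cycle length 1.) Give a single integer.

Step 0: 00011
Step 1: G0=G4|G1=1|0=1 G1=G3|G1=1|0=1 G2=0(const) G3=G0&G1=0&0=0 G4=G3|G0=1|0=1 -> 11001
Step 2: G0=G4|G1=1|1=1 G1=G3|G1=0|1=1 G2=0(const) G3=G0&G1=1&1=1 G4=G3|G0=0|1=1 -> 11011
Step 3: G0=G4|G1=1|1=1 G1=G3|G1=1|1=1 G2=0(const) G3=G0&G1=1&1=1 G4=G3|G0=1|1=1 -> 11011
State from step 3 equals state from step 2 -> cycle length 1

Answer: 1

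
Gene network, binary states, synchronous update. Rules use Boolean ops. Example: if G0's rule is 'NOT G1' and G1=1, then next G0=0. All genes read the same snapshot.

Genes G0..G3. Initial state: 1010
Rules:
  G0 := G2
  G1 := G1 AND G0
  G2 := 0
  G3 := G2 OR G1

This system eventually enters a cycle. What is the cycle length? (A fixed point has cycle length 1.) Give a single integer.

Step 0: 1010
Step 1: G0=G2=1 G1=G1&G0=0&1=0 G2=0(const) G3=G2|G1=1|0=1 -> 1001
Step 2: G0=G2=0 G1=G1&G0=0&1=0 G2=0(const) G3=G2|G1=0|0=0 -> 0000
Step 3: G0=G2=0 G1=G1&G0=0&0=0 G2=0(const) G3=G2|G1=0|0=0 -> 0000
State from step 3 equals state from step 2 -> cycle length 1

Answer: 1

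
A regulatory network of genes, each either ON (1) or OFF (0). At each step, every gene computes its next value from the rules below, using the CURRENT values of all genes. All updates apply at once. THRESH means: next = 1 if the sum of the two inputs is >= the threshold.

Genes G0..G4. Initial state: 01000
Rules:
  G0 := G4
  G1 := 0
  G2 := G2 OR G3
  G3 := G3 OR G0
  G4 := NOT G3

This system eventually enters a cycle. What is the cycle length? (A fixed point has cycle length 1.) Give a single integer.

Answer: 1

Derivation:
Step 0: 01000
Step 1: G0=G4=0 G1=0(const) G2=G2|G3=0|0=0 G3=G3|G0=0|0=0 G4=NOT G3=NOT 0=1 -> 00001
Step 2: G0=G4=1 G1=0(const) G2=G2|G3=0|0=0 G3=G3|G0=0|0=0 G4=NOT G3=NOT 0=1 -> 10001
Step 3: G0=G4=1 G1=0(const) G2=G2|G3=0|0=0 G3=G3|G0=0|1=1 G4=NOT G3=NOT 0=1 -> 10011
Step 4: G0=G4=1 G1=0(const) G2=G2|G3=0|1=1 G3=G3|G0=1|1=1 G4=NOT G3=NOT 1=0 -> 10110
Step 5: G0=G4=0 G1=0(const) G2=G2|G3=1|1=1 G3=G3|G0=1|1=1 G4=NOT G3=NOT 1=0 -> 00110
Step 6: G0=G4=0 G1=0(const) G2=G2|G3=1|1=1 G3=G3|G0=1|0=1 G4=NOT G3=NOT 1=0 -> 00110
State from step 6 equals state from step 5 -> cycle length 1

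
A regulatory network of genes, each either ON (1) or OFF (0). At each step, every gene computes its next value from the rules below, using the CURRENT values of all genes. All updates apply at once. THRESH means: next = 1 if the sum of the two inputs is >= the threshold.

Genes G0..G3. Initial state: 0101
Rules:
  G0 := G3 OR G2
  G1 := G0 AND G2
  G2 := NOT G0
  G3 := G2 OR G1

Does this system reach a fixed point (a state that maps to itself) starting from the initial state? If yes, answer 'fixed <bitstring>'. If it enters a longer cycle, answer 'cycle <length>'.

Answer: cycle 6

Derivation:
Step 0: 0101
Step 1: G0=G3|G2=1|0=1 G1=G0&G2=0&0=0 G2=NOT G0=NOT 0=1 G3=G2|G1=0|1=1 -> 1011
Step 2: G0=G3|G2=1|1=1 G1=G0&G2=1&1=1 G2=NOT G0=NOT 1=0 G3=G2|G1=1|0=1 -> 1101
Step 3: G0=G3|G2=1|0=1 G1=G0&G2=1&0=0 G2=NOT G0=NOT 1=0 G3=G2|G1=0|1=1 -> 1001
Step 4: G0=G3|G2=1|0=1 G1=G0&G2=1&0=0 G2=NOT G0=NOT 1=0 G3=G2|G1=0|0=0 -> 1000
Step 5: G0=G3|G2=0|0=0 G1=G0&G2=1&0=0 G2=NOT G0=NOT 1=0 G3=G2|G1=0|0=0 -> 0000
Step 6: G0=G3|G2=0|0=0 G1=G0&G2=0&0=0 G2=NOT G0=NOT 0=1 G3=G2|G1=0|0=0 -> 0010
Step 7: G0=G3|G2=0|1=1 G1=G0&G2=0&1=0 G2=NOT G0=NOT 0=1 G3=G2|G1=1|0=1 -> 1011
Cycle of length 6 starting at step 1 -> no fixed point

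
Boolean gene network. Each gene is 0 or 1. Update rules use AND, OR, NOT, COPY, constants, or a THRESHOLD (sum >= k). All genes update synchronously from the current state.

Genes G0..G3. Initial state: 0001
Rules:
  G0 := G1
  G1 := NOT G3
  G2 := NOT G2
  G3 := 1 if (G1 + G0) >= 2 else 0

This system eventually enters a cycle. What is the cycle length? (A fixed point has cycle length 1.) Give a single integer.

Answer: 10

Derivation:
Step 0: 0001
Step 1: G0=G1=0 G1=NOT G3=NOT 1=0 G2=NOT G2=NOT 0=1 G3=(0+0>=2)=0 -> 0010
Step 2: G0=G1=0 G1=NOT G3=NOT 0=1 G2=NOT G2=NOT 1=0 G3=(0+0>=2)=0 -> 0100
Step 3: G0=G1=1 G1=NOT G3=NOT 0=1 G2=NOT G2=NOT 0=1 G3=(1+0>=2)=0 -> 1110
Step 4: G0=G1=1 G1=NOT G3=NOT 0=1 G2=NOT G2=NOT 1=0 G3=(1+1>=2)=1 -> 1101
Step 5: G0=G1=1 G1=NOT G3=NOT 1=0 G2=NOT G2=NOT 0=1 G3=(1+1>=2)=1 -> 1011
Step 6: G0=G1=0 G1=NOT G3=NOT 1=0 G2=NOT G2=NOT 1=0 G3=(0+1>=2)=0 -> 0000
Step 7: G0=G1=0 G1=NOT G3=NOT 0=1 G2=NOT G2=NOT 0=1 G3=(0+0>=2)=0 -> 0110
Step 8: G0=G1=1 G1=NOT G3=NOT 0=1 G2=NOT G2=NOT 1=0 G3=(1+0>=2)=0 -> 1100
Step 9: G0=G1=1 G1=NOT G3=NOT 0=1 G2=NOT G2=NOT 0=1 G3=(1+1>=2)=1 -> 1111
Step 10: G0=G1=1 G1=NOT G3=NOT 1=0 G2=NOT G2=NOT 1=0 G3=(1+1>=2)=1 -> 1001
Step 11: G0=G1=0 G1=NOT G3=NOT 1=0 G2=NOT G2=NOT 0=1 G3=(0+1>=2)=0 -> 0010
State from step 11 equals state from step 1 -> cycle length 10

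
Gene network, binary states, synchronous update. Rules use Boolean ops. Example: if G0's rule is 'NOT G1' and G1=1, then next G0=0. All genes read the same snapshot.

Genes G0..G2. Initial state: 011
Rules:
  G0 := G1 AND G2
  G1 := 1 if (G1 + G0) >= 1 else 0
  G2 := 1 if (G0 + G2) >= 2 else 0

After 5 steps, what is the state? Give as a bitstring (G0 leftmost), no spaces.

Step 1: G0=G1&G2=1&1=1 G1=(1+0>=1)=1 G2=(0+1>=2)=0 -> 110
Step 2: G0=G1&G2=1&0=0 G1=(1+1>=1)=1 G2=(1+0>=2)=0 -> 010
Step 3: G0=G1&G2=1&0=0 G1=(1+0>=1)=1 G2=(0+0>=2)=0 -> 010
Step 4: G0=G1&G2=1&0=0 G1=(1+0>=1)=1 G2=(0+0>=2)=0 -> 010
Step 5: G0=G1&G2=1&0=0 G1=(1+0>=1)=1 G2=(0+0>=2)=0 -> 010

010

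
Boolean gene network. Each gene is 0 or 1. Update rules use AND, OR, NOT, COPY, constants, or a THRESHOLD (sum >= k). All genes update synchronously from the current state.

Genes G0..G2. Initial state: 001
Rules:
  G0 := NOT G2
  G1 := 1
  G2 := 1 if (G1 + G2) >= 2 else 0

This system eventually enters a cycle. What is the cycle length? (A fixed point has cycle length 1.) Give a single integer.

Step 0: 001
Step 1: G0=NOT G2=NOT 1=0 G1=1(const) G2=(0+1>=2)=0 -> 010
Step 2: G0=NOT G2=NOT 0=1 G1=1(const) G2=(1+0>=2)=0 -> 110
Step 3: G0=NOT G2=NOT 0=1 G1=1(const) G2=(1+0>=2)=0 -> 110
State from step 3 equals state from step 2 -> cycle length 1

Answer: 1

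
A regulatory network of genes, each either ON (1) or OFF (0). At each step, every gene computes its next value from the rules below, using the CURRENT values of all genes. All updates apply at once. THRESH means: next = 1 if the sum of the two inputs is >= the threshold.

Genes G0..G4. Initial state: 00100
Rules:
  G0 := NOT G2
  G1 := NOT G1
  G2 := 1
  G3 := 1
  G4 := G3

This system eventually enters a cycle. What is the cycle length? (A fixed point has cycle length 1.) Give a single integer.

Answer: 2

Derivation:
Step 0: 00100
Step 1: G0=NOT G2=NOT 1=0 G1=NOT G1=NOT 0=1 G2=1(const) G3=1(const) G4=G3=0 -> 01110
Step 2: G0=NOT G2=NOT 1=0 G1=NOT G1=NOT 1=0 G2=1(const) G3=1(const) G4=G3=1 -> 00111
Step 3: G0=NOT G2=NOT 1=0 G1=NOT G1=NOT 0=1 G2=1(const) G3=1(const) G4=G3=1 -> 01111
Step 4: G0=NOT G2=NOT 1=0 G1=NOT G1=NOT 1=0 G2=1(const) G3=1(const) G4=G3=1 -> 00111
State from step 4 equals state from step 2 -> cycle length 2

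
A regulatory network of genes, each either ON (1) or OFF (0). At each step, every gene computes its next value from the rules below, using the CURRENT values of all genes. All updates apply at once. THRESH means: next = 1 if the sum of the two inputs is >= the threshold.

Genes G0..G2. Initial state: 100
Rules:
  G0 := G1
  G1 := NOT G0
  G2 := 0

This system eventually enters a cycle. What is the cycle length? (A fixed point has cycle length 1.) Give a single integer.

Step 0: 100
Step 1: G0=G1=0 G1=NOT G0=NOT 1=0 G2=0(const) -> 000
Step 2: G0=G1=0 G1=NOT G0=NOT 0=1 G2=0(const) -> 010
Step 3: G0=G1=1 G1=NOT G0=NOT 0=1 G2=0(const) -> 110
Step 4: G0=G1=1 G1=NOT G0=NOT 1=0 G2=0(const) -> 100
State from step 4 equals state from step 0 -> cycle length 4

Answer: 4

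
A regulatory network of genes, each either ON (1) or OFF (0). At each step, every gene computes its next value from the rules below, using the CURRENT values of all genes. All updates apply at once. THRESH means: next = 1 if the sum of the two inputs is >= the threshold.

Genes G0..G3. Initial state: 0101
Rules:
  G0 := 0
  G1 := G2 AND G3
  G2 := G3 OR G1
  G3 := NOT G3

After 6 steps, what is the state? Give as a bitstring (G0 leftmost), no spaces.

Step 1: G0=0(const) G1=G2&G3=0&1=0 G2=G3|G1=1|1=1 G3=NOT G3=NOT 1=0 -> 0010
Step 2: G0=0(const) G1=G2&G3=1&0=0 G2=G3|G1=0|0=0 G3=NOT G3=NOT 0=1 -> 0001
Step 3: G0=0(const) G1=G2&G3=0&1=0 G2=G3|G1=1|0=1 G3=NOT G3=NOT 1=0 -> 0010
Step 4: G0=0(const) G1=G2&G3=1&0=0 G2=G3|G1=0|0=0 G3=NOT G3=NOT 0=1 -> 0001
Step 5: G0=0(const) G1=G2&G3=0&1=0 G2=G3|G1=1|0=1 G3=NOT G3=NOT 1=0 -> 0010
Step 6: G0=0(const) G1=G2&G3=1&0=0 G2=G3|G1=0|0=0 G3=NOT G3=NOT 0=1 -> 0001

0001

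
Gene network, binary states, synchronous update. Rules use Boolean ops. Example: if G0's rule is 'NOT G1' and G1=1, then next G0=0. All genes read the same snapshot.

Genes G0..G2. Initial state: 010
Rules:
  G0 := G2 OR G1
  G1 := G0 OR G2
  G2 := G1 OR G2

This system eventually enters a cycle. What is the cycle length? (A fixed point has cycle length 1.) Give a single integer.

Answer: 1

Derivation:
Step 0: 010
Step 1: G0=G2|G1=0|1=1 G1=G0|G2=0|0=0 G2=G1|G2=1|0=1 -> 101
Step 2: G0=G2|G1=1|0=1 G1=G0|G2=1|1=1 G2=G1|G2=0|1=1 -> 111
Step 3: G0=G2|G1=1|1=1 G1=G0|G2=1|1=1 G2=G1|G2=1|1=1 -> 111
State from step 3 equals state from step 2 -> cycle length 1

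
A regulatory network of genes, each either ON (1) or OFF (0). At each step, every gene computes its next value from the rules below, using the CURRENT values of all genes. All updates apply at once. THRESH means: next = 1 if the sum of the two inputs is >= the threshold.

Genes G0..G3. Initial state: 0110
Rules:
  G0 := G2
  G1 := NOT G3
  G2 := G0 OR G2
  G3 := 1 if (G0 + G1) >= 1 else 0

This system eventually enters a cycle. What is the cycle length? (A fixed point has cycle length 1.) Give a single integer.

Answer: 1

Derivation:
Step 0: 0110
Step 1: G0=G2=1 G1=NOT G3=NOT 0=1 G2=G0|G2=0|1=1 G3=(0+1>=1)=1 -> 1111
Step 2: G0=G2=1 G1=NOT G3=NOT 1=0 G2=G0|G2=1|1=1 G3=(1+1>=1)=1 -> 1011
Step 3: G0=G2=1 G1=NOT G3=NOT 1=0 G2=G0|G2=1|1=1 G3=(1+0>=1)=1 -> 1011
State from step 3 equals state from step 2 -> cycle length 1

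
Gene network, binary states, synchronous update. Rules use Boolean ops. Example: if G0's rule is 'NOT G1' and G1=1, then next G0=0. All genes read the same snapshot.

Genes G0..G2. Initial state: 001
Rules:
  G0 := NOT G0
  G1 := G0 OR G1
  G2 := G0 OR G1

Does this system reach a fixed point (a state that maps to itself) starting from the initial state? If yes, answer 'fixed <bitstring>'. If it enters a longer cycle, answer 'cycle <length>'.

Step 0: 001
Step 1: G0=NOT G0=NOT 0=1 G1=G0|G1=0|0=0 G2=G0|G1=0|0=0 -> 100
Step 2: G0=NOT G0=NOT 1=0 G1=G0|G1=1|0=1 G2=G0|G1=1|0=1 -> 011
Step 3: G0=NOT G0=NOT 0=1 G1=G0|G1=0|1=1 G2=G0|G1=0|1=1 -> 111
Step 4: G0=NOT G0=NOT 1=0 G1=G0|G1=1|1=1 G2=G0|G1=1|1=1 -> 011
Cycle of length 2 starting at step 2 -> no fixed point

Answer: cycle 2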